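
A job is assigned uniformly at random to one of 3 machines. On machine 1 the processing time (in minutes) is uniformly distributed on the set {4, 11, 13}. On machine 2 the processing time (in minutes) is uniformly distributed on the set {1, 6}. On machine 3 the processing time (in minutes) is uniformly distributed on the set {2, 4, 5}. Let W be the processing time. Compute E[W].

E[W | machine 1] = (4+11+13)/3 = 28/3.
E[W | machine 2] = (1+6)/2 = 7/2.
E[W | machine 3] = (2+4+5)/3 = 11/3.
E[W] = (1/3)·(28/3) + (1/3)·(7/2) + (1/3)·(11/3) = 11/2.

11/2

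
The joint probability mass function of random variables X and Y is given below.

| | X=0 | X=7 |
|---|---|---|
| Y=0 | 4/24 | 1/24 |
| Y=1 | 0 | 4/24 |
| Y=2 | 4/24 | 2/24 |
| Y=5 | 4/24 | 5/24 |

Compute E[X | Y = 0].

P(Y = 0) = 5/24.
Σ X·P over the event = 0·(4/24) + 7·(1/24) = 7/24.
E[X | Y = 0] = (7/24) / (5/24) = 7/5.

7/5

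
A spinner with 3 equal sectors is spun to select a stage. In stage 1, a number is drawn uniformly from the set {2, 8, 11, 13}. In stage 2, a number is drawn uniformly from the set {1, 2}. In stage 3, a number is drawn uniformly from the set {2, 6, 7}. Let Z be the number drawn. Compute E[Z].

5

E[Z | stage 1] = (2+8+11+13)/4 = 17/2.
E[Z | stage 2] = (1+2)/2 = 3/2.
E[Z | stage 3] = (2+6+7)/3 = 5.
By the law of total expectation,
E[Z] = (1/3)·(17/2) + (1/3)·(3/2) + (1/3)·(5) = 5.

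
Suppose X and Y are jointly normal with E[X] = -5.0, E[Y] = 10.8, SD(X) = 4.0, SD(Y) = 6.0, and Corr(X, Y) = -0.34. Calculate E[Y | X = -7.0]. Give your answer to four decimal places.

For a bivariate normal, E[Y | X=x] = μ_Y + ρ·(σ_Y/σ_X)·(x − μ_X).
E[Y | X=-7.0] = 10.8 + (-0.34)·(6.0/4.0)·(-7.0 − (-5.0)) = 10.8 + (-0.51)·(-2) = 11.8200.

11.8200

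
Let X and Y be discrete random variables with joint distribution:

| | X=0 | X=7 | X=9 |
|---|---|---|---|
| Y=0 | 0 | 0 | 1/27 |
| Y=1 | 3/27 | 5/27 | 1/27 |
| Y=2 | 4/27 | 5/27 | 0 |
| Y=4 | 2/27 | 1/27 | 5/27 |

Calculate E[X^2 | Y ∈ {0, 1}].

407/10

P(Y ∈ {0, 1}) = 10/27.
Σ X^2·P over the event = 0·(3/27) + 49·(5/27) + 81·(1/27) + 81·(1/27) = 407/27.
E[X^2 | Y ∈ {0, 1}] = (407/27) / (10/27) = 407/10.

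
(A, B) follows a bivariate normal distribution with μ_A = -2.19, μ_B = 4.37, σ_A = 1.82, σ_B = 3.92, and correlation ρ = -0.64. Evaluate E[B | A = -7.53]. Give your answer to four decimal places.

E[B | A=x] = μ_B + ρ(σ_B/σ_A)(x − μ_A) for jointly normal variables.
E[B | A=-7.53] = 4.37 + (-0.64)·(3.92/1.82)·(-7.53 − (-2.19)) = 4.37 + (-1.37846)·(-5.34) = 11.7310.

11.7310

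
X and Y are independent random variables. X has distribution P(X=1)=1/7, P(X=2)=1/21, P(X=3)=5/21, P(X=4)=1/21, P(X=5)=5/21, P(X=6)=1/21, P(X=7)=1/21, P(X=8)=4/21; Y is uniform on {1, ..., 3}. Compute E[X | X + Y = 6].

4

P(X + Y = 6) = 11/63.
Summing X·P(x,y) over outcomes with X + Y = 6 gives 44/63.
E[X | X + Y = 6] = (44/63) / (11/63) = 4.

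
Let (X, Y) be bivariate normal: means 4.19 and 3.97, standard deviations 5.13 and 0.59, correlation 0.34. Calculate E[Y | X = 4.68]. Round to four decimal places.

The regression of Y on X has slope ρ·σ_Y/σ_X and passes through (μ_X, μ_Y).
E[Y | X=4.68] = 3.97 + (0.34)·(0.59/5.13)·(4.68 − (4.19)) = 3.97 + (0.039103)·(0.49) = 3.9892.

3.9892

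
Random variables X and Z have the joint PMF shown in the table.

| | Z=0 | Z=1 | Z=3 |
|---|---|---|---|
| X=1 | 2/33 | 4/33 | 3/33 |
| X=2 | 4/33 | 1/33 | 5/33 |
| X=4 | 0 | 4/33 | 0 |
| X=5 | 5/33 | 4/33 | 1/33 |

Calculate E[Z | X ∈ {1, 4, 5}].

24/23

P(X ∈ {1, 4, 5}) = 23/33.
Summing Z·P(X=x,Z=y) over the conditioning event gives 8/11.
E[Z | X ∈ {1, 4, 5}] = (8/11) / (23/33) = 24/23.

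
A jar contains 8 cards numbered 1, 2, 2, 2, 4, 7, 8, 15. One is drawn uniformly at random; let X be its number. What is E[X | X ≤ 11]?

P(X ≤ 11) = 7/8.
Σ over the event: 1·1/8 + 2·3/8 + 4·1/8 + 7·1/8 + 8·1/8 = 13/4.
E[X | X ≤ 11] = (13/4) / (7/8) = 26/7.

26/7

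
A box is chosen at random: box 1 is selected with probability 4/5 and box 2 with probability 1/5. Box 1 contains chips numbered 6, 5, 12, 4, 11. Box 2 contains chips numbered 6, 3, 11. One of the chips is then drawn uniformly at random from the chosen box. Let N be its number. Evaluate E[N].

E[N | box 1] = (6+5+12+4+11)/5 = 38/5.
E[N | box 2] = (6+3+11)/3 = 20/3.
E[N] = (4/5)·(38/5) + (1/5)·(20/3) = 556/75.

556/75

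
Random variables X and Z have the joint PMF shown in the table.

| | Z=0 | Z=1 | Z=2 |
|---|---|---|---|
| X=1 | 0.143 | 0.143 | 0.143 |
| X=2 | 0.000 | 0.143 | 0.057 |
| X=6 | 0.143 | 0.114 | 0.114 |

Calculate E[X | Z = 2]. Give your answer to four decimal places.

P(Z = 2) = 0.314.
Σ X·P over the event = 1·(0.143) + 2·(0.057) + 6·(0.114) = 0.941.
E[X | Z = 2] = (0.941) / (0.314) = 2.9968.

2.9968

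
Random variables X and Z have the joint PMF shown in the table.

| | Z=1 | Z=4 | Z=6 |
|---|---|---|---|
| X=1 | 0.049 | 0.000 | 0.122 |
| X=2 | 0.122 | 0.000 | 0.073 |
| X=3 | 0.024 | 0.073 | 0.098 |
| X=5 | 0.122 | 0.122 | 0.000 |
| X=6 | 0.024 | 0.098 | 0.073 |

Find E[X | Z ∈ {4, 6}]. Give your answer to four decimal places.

3.6677

P(Z ∈ {4, 6}) = 0.659.
Σ X·P over the event = 1·(0.122) + 2·(0.073) + 3·(0.073) + 3·(0.098) + 5·(0.122) + 6·(0.098) + 6·(0.073) = 2.417.
E[X | Z ∈ {4, 6}] = (2.417) / (0.659) = 3.6677.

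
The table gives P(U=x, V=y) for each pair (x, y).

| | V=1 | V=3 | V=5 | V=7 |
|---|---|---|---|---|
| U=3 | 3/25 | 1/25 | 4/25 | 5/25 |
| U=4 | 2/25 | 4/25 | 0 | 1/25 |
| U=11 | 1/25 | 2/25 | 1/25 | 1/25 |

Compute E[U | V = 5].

P(V = 5) = 1/5.
Summing U·P(U=x,V=y) over the conditioning event gives 23/25.
E[U | V = 5] = (23/25) / (1/5) = 23/5.

23/5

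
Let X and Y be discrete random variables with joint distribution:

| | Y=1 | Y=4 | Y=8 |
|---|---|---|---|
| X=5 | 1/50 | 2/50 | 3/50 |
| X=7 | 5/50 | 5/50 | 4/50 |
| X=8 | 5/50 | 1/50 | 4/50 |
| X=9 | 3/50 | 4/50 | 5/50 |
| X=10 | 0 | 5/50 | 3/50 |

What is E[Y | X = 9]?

P(X = 9) = 6/25.
Σ Y·P over the event = 1·(3/50) + 4·(4/50) + 8·(5/50) = 59/50.
E[Y | X = 9] = (59/50) / (6/25) = 59/12.

59/12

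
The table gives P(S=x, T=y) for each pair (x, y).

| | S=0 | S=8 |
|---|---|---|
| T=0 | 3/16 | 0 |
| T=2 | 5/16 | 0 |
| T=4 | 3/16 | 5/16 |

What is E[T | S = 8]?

P(S = 8) = 5/16.
Σ T·P over the event = 4·(5/16) = 5/4.
E[T | S = 8] = (5/4) / (5/16) = 4.

4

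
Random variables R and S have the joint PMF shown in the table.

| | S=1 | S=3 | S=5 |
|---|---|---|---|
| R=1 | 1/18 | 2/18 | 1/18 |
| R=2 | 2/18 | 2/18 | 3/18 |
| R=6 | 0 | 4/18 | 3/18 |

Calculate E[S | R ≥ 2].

P(R ≥ 2) = 7/9.
Summing S·P(R=x,S=y) over the conditioning event gives 25/9.
E[S | R ≥ 2] = (25/9) / (7/9) = 25/7.

25/7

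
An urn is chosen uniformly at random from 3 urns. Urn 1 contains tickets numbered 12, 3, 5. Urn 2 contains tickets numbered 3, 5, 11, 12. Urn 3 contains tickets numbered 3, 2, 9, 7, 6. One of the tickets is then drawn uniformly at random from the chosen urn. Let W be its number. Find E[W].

E[W | urn 1] = (12+3+5)/3 = 20/3.
E[W | urn 2] = (3+5+11+12)/4 = 31/4.
E[W | urn 3] = (3+2+9+7+6)/5 = 27/5.
By the law of total expectation,
E[W] = (1/3)·(20/3) + (1/3)·(31/4) + (1/3)·(27/5) = 1189/180.

1189/180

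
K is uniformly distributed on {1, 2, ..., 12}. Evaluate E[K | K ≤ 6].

7/2

Given K ≤ 6, K is equally likely to be any of {1, 2, 3, 4, 5, 6}.
E[K | K ≤ 6] = (1 + 2 + 3 + 4 + 5 + 6) / 6 = 7/2.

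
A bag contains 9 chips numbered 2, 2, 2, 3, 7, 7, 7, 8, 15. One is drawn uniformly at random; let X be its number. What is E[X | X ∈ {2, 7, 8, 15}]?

25/4

P(X ∈ {2, 7, 8, 15}) = 8/9.
Σ over the event: 2·1/3 + 7·1/3 + 8·1/9 + 15·1/9 = 50/9.
E[X | X ∈ {2, 7, 8, 15}] = (50/9) / (8/9) = 25/4.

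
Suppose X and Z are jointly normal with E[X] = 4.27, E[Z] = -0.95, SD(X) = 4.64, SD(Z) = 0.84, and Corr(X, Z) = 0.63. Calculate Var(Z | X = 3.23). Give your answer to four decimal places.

0.4255

The conditional variance in a bivariate normal is σ_Z²(1 − ρ²), independent of x.
Var(Z | X=3.23) = (0.84)²·(1 − (0.63)²) = 0.7056·0.6031 = 0.4255.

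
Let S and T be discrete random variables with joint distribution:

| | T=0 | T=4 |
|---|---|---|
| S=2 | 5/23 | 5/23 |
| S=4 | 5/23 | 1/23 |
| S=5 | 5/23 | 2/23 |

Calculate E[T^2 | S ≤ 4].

6

P(S ≤ 4) = 16/23.
Summing T^2·P(S=x,T=y) over the conditioning event gives 96/23.
E[T^2 | S ≤ 4] = (96/23) / (16/23) = 6.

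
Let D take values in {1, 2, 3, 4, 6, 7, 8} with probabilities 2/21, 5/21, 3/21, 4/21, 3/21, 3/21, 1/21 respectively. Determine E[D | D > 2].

P(D > 2) = 2/3.
Σ over the event: 3·1/7 + 4·4/21 + 6·1/7 + 7·1/7 + 8·1/21 = 24/7.
E[D | D > 2] = (24/7) / (2/3) = 36/7.

36/7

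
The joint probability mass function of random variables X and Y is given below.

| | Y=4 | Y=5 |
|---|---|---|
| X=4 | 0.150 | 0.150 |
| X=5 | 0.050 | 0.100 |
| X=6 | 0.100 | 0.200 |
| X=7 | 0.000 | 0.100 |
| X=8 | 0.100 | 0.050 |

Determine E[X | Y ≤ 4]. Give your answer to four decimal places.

5.6250

P(Y ≤ 4) = 0.400.
Σ X·P over the event = 4·(0.150) + 5·(0.050) + 6·(0.100) + 8·(0.100) = 2.250.
E[X | Y ≤ 4] = (2.250) / (0.400) = 5.6250.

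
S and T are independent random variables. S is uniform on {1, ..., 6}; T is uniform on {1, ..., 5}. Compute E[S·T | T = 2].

Outcomes with T = 2: (1,2), (2,2), (3,2), (4,2), (5,2), (6,2), each with probability 1/30.
E[S·T | T = 2] = (2 + 4 + 6 + 8 + 10 + 12) / 6 = 7.

7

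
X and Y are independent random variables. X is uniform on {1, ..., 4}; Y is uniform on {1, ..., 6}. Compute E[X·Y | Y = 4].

Outcomes with Y = 4: (1,4), (2,4), (3,4), (4,4), each with probability 1/24.
E[X·Y | Y = 4] = (4 + 8 + 12 + 16) / 4 = 10.

10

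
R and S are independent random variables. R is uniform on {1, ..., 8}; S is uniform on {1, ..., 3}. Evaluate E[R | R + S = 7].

5

Outcomes with R + S = 7: (4,3), (5,2), (6,1), each with probability 1/24.
E[R | R + S = 7] = (4 + 5 + 6) / 3 = 5.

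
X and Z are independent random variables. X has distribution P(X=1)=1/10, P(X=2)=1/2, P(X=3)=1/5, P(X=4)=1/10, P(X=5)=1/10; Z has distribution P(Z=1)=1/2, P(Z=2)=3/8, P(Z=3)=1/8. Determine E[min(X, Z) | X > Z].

P(X > Z) = 5/8.
Summing min(X,Z)·P(x,y) over outcomes with X > Z gives 33/40.
E[min(X, Z) | X > Z] = (33/40) / (5/8) = 33/25.

33/25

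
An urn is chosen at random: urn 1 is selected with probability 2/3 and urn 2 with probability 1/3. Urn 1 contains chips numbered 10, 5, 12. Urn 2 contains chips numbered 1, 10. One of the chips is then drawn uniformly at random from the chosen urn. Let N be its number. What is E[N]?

E[N | urn 1] = (10+5+12)/3 = 9.
E[N | urn 2] = (1+10)/2 = 11/2.
By the law of total expectation,
E[N] = (2/3)·(9) + (1/3)·(11/2) = 47/6.

47/6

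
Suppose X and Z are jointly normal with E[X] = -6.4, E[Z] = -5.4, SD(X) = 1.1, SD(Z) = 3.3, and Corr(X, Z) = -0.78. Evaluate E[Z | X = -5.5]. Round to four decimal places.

-7.5060

For a bivariate normal, E[Z | X=x] = μ_Z + ρ·(σ_Z/σ_X)·(x − μ_X).
E[Z | X=-5.5] = -5.4 + (-0.78)·(3.3/1.1)·(-5.5 − (-6.4)) = -5.4 + (-2.34)·(0.9) = -7.5060.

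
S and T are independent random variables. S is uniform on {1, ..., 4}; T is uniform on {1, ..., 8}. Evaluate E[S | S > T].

Outcomes with S > T: (2,1), (3,1), (3,2), (4,1), (4,2), (4,3), each with probability 1/32.
E[S | S > T] = (2 + 3 + 3 + 4 + 4 + 4) / 6 = 10/3.

10/3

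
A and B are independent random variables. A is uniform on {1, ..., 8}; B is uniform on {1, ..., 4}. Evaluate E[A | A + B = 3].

3/2

P(A + B = 3) = 1/16.
Summing A·P(x,y) over outcomes with A + B = 3 gives 3/32.
E[A | A + B = 3] = (3/32) / (1/16) = 3/2.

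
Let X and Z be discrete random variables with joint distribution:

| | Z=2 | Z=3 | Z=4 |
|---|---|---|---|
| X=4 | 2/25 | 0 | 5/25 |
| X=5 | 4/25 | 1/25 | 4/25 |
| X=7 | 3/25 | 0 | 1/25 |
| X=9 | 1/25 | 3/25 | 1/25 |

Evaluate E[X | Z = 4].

P(Z = 4) = 11/25.
Summing X·P(X=x,Z=y) over the conditioning event gives 56/25.
E[X | Z = 4] = (56/25) / (11/25) = 56/11.

56/11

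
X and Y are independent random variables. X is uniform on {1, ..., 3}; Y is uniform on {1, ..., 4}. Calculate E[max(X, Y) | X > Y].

Outcomes with X > Y: (2,1), (3,1), (3,2), each with probability 1/12.
E[max(X, Y) | X > Y] = (2 + 3 + 3) / 3 = 8/3.

8/3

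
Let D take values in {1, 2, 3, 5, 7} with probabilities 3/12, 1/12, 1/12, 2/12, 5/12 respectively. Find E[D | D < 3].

P(D < 3) = 1/3.
Σ over the event: 1·1/4 + 2·1/12 = 5/12.
E[D | D < 3] = (5/12) / (1/3) = 5/4.

5/4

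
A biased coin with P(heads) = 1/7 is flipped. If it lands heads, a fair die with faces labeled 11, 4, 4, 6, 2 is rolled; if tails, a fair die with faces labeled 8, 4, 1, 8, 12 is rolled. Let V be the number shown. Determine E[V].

45/7

E[V | heads] = (11+4+4+6+2)/5 = 27/5.
E[V | tails] = (8+4+1+8+12)/5 = 33/5.
By the law of total expectation,
E[V] = (1/7)·(27/5) + (6/7)·(33/5) = 45/7.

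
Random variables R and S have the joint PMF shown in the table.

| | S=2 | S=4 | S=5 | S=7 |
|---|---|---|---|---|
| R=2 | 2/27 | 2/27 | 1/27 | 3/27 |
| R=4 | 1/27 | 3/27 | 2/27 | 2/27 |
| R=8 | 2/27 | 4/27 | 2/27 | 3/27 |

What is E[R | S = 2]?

24/5

P(S = 2) = 5/27.
Σ R·P over the event = 2·(2/27) + 4·(1/27) + 8·(2/27) = 8/9.
E[R | S = 2] = (8/9) / (5/27) = 24/5.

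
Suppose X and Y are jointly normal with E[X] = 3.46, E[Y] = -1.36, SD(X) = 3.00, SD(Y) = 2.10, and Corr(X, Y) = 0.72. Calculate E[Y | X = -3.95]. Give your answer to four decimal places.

The regression of Y on X has slope ρ·σ_Y/σ_X and passes through (μ_X, μ_Y).
E[Y | X=-3.95] = -1.36 + (0.72)·(2.10/3.00)·(-3.95 − (3.46)) = -1.36 + (0.504)·(-7.41) = -5.0946.

-5.0946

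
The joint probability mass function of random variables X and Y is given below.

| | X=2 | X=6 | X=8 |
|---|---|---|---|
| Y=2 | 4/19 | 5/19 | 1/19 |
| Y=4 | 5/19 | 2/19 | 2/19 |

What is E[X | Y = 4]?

P(Y = 4) = 9/19.
Σ X·P over the event = 2·(5/19) + 6·(2/19) + 8·(2/19) = 2.
E[X | Y = 4] = (2) / (9/19) = 38/9.

38/9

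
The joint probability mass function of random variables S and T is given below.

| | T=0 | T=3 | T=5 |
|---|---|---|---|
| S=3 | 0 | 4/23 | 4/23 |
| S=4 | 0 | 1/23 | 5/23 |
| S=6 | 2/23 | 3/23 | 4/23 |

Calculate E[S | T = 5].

P(T = 5) = 13/23.
Σ S·P over the event = 3·(4/23) + 4·(5/23) + 6·(4/23) = 56/23.
E[S | T = 5] = (56/23) / (13/23) = 56/13.

56/13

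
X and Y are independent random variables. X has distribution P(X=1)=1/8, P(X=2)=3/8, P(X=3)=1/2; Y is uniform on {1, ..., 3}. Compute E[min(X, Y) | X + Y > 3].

P(X + Y > 3) = 19/24.
Summing min(X,Y)·P(x,y) over outcomes with X + Y > 3 gives 37/24.
E[min(X, Y) | X + Y > 3] = (37/24) / (19/24) = 37/19.

37/19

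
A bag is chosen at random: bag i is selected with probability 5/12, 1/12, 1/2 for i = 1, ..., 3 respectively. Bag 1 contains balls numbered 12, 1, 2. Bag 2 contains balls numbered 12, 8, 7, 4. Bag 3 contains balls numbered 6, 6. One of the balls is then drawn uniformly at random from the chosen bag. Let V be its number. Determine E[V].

E[V | bag 1] = (12+1+2)/3 = 5.
E[V | bag 2] = (12+8+7+4)/4 = 31/4.
E[V | bag 3] = (6+6)/2 = 6.
E[V] = (5/12)·(5) + (1/12)·(31/4) + (1/2)·(6) = 275/48.

275/48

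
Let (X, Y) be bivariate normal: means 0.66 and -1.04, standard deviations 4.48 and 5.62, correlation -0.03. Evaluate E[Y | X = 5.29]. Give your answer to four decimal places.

E[Y | X=x] = μ_Y + ρ(σ_Y/σ_X)(x − μ_X) for jointly normal variables.
E[Y | X=5.29] = -1.04 + (-0.03)·(5.62/4.48)·(5.29 − (0.66)) = -1.04 + (-0.037634)·(4.63) = -1.2142.

-1.2142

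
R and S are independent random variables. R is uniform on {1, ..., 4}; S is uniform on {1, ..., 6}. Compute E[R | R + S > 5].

P(R + S > 5) = 7/12.
Summing R·P(x,y) over outcomes with R + S > 5 gives 5/3.
E[R | R + S > 5] = (5/3) / (7/12) = 20/7.

20/7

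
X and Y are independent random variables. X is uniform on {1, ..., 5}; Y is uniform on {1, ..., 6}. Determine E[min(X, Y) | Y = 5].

Outcomes with Y = 5: (1,5), (2,5), (3,5), (4,5), (5,5), each with probability 1/30.
E[min(X, Y) | Y = 5] = (1 + 2 + 3 + 4 + 5) / 5 = 3.

3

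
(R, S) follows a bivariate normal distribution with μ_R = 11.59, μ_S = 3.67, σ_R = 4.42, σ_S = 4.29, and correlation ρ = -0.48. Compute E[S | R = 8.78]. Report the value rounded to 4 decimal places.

4.9791

For a bivariate normal, E[S | R=x] = μ_S + ρ·(σ_S/σ_R)·(x − μ_R).
E[S | R=8.78] = 3.67 + (-0.48)·(4.29/4.42)·(8.78 − (11.59)) = 3.67 + (-0.46588)·(-2.81) = 4.9791.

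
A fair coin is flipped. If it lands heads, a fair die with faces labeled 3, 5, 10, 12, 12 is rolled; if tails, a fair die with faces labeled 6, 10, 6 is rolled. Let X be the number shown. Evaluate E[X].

E[X | heads] = (3+5+10+12+12)/5 = 42/5.
E[X | tails] = (6+10+6)/3 = 22/3.
E[X] = (1/2)·(42/5) + (1/2)·(22/3) = 118/15.

118/15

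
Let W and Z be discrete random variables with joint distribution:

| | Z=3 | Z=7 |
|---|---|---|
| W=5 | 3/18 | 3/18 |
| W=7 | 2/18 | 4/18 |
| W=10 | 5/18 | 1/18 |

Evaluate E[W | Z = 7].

P(Z = 7) = 4/9.
Σ W·P over the event = 5·(3/18) + 7·(4/18) + 10·(1/18) = 53/18.
E[W | Z = 7] = (53/18) / (4/9) = 53/8.

53/8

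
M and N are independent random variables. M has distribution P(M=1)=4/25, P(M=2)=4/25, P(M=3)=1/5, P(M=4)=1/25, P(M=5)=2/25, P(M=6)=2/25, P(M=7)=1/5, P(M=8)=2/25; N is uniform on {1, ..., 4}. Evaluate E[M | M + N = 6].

37/12

P(M + N = 6) = 3/25.
Summing M·P(x,y) over outcomes with M + N = 6 gives 37/100.
E[M | M + N = 6] = (37/100) / (3/25) = 37/12.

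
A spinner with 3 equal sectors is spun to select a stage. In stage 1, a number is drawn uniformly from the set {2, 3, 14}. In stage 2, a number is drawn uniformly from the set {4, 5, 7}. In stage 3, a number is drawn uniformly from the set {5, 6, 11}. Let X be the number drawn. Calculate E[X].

19/3

E[X | stage 1] = (2+3+14)/3 = 19/3.
E[X | stage 2] = (4+5+7)/3 = 16/3.
E[X | stage 3] = (5+6+11)/3 = 22/3.
E[X] = (1/3)·(19/3) + (1/3)·(16/3) + (1/3)·(22/3) = 19/3.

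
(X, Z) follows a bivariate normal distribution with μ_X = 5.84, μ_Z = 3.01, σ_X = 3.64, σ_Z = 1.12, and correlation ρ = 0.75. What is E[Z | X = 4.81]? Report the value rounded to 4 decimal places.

E[Z | X=x] = μ_Z + ρ(σ_Z/σ_X)(x − μ_X) for jointly normal variables.
E[Z | X=4.81] = 3.01 + (0.75)·(1.12/3.64)·(4.81 − (5.84)) = 3.01 + (0.23077)·(-1.03) = 2.7723.

2.7723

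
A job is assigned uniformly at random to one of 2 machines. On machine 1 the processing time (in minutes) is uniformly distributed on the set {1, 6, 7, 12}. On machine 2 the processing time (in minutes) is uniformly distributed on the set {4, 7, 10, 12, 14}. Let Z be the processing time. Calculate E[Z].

159/20

E[Z | machine 1] = (1+6+7+12)/4 = 13/2.
E[Z | machine 2] = (4+7+10+12+14)/5 = 47/5.
E[Z] = (1/2)·(13/2) + (1/2)·(47/5) = 159/20.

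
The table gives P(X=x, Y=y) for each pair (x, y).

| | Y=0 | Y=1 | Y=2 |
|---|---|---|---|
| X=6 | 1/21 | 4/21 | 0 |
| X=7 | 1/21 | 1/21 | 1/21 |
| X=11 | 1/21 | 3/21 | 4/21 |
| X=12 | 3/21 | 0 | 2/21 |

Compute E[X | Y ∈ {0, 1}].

P(Y ∈ {0, 1}) = 2/3.
Summing X·P(X=x,Y=y) over the conditioning event gives 124/21.
E[X | Y ∈ {0, 1}] = (124/21) / (2/3) = 62/7.

62/7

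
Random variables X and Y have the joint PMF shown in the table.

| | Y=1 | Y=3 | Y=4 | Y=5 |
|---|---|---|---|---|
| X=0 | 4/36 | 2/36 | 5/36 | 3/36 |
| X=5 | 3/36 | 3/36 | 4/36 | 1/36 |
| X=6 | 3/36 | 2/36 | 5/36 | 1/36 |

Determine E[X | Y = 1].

P(Y = 1) = 5/18.
Σ X·P over the event = 0·(4/36) + 5·(3/36) + 6·(3/36) = 11/12.
E[X | Y = 1] = (11/12) / (5/18) = 33/10.

33/10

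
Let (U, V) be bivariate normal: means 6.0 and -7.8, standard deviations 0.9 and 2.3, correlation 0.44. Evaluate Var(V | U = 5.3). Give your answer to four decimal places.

The conditional variance in a bivariate normal is σ_V²(1 − ρ²), independent of x.
Var(V | U=5.3) = (2.3)²·(1 − (0.44)²) = 5.29·0.8064 = 4.2659.

4.2659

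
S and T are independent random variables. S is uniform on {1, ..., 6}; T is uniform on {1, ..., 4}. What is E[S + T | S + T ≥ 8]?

Outcomes with S + T ≥ 8: (4,4), (5,3), (5,4), (6,2), (6,3), (6,4), each with probability 1/24.
E[S + T | S + T ≥ 8] = (8 + 8 + 9 + 8 + 9 + 10) / 6 = 26/3.

26/3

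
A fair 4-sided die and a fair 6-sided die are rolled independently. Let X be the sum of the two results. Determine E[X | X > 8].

28/3

P(X > 8) = 1/8.
Σ over the event: 9·1/12 + 10·1/24 = 7/6.
E[X | X > 8] = (7/6) / (1/8) = 28/3.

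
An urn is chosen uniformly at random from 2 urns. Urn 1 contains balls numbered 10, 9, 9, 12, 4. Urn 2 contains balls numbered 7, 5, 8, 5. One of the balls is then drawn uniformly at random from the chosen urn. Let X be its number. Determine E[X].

301/40

E[X | urn 1] = (10+9+9+12+4)/5 = 44/5.
E[X | urn 2] = (7+5+8+5)/4 = 25/4.
By the law of total expectation,
E[X] = (1/2)·(44/5) + (1/2)·(25/4) = 301/40.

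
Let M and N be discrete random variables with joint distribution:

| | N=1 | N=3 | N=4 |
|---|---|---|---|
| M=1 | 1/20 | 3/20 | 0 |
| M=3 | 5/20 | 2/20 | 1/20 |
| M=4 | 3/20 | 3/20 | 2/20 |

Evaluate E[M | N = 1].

P(N = 1) = 9/20.
Σ M·P over the event = 1·(1/20) + 3·(5/20) + 4·(3/20) = 7/5.
E[M | N = 1] = (7/5) / (9/20) = 28/9.

28/9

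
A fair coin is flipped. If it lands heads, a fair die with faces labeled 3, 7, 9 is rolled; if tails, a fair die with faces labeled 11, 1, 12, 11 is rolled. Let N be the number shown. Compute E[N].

E[N | heads] = (3+7+9)/3 = 19/3.
E[N | tails] = (11+1+12+11)/4 = 35/4.
E[N] = (1/2)·(19/3) + (1/2)·(35/4) = 181/24.

181/24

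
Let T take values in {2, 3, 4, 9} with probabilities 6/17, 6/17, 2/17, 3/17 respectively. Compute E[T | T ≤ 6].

19/7

P(T ≤ 6) = 14/17.
Σ over the event: 2·6/17 + 3·6/17 + 4·2/17 = 38/17.
E[T | T ≤ 6] = (38/17) / (14/17) = 19/7.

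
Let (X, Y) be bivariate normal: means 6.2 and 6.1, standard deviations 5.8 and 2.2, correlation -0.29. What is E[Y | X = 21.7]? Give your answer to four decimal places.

4.3950

For a bivariate normal, E[Y | X=x] = μ_Y + ρ·(σ_Y/σ_X)·(x − μ_X).
E[Y | X=21.7] = 6.1 + (-0.29)·(2.2/5.8)·(21.7 − (6.2)) = 6.1 + (-0.11)·(15.5) = 4.3950.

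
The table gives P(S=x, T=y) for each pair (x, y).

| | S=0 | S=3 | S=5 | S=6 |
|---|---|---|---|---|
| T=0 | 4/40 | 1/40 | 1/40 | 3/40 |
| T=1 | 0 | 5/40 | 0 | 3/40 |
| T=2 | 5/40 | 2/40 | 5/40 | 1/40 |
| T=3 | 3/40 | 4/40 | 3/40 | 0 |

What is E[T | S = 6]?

5/7

P(S = 6) = 7/40.
Σ T·P over the event = 0·(3/40) + 1·(3/40) + 2·(1/40) = 1/8.
E[T | S = 6] = (1/8) / (7/40) = 5/7.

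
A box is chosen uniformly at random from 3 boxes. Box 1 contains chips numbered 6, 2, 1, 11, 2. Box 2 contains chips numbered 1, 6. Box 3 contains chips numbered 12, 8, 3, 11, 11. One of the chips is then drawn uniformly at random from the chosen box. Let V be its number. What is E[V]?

169/30

E[V | box 1] = (6+2+1+11+2)/5 = 22/5.
E[V | box 2] = (1+6)/2 = 7/2.
E[V | box 3] = (12+8+3+11+11)/5 = 9.
E[V] = (1/3)·(22/5) + (1/3)·(7/2) + (1/3)·(9) = 169/30.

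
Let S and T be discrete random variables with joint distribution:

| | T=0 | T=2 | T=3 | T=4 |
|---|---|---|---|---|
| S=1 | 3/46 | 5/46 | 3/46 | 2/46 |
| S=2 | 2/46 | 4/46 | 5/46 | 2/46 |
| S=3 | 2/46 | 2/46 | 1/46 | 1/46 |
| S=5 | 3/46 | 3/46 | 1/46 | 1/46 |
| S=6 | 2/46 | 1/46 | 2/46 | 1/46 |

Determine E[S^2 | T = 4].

P(T = 4) = 7/46.
Σ S^2·P over the event = 1·(2/46) + 4·(2/46) + 9·(1/46) + 25·(1/46) + 36·(1/46) = 40/23.
E[S^2 | T = 4] = (40/23) / (7/46) = 80/7.

80/7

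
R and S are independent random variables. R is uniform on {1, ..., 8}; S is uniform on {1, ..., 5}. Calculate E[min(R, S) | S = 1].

Outcomes with S = 1: (1,1), (2,1), (3,1), (4,1), (5,1), (6,1), (7,1), (8,1), each with probability 1/40.
E[min(R, S) | S = 1] = (1 + 1 + 1 + 1 + 1 + 1 + 1 + 1) / 8 = 1.

1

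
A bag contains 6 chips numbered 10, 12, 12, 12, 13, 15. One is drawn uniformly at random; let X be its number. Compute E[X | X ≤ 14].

P(X ≤ 14) = 5/6.
Σ over the event: 10·1/6 + 12·1/2 + 13·1/6 = 59/6.
E[X | X ≤ 14] = (59/6) / (5/6) = 59/5.

59/5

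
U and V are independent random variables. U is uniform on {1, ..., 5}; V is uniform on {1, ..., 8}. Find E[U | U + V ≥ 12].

P(U + V ≥ 12) = 3/40.
Summing U·P(x,y) over outcomes with U + V ≥ 12 gives 7/20.
E[U | U + V ≥ 12] = (7/20) / (3/40) = 14/3.

14/3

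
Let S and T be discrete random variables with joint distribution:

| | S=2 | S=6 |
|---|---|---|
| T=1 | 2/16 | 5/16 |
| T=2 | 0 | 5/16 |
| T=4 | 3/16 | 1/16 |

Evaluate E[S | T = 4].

P(T = 4) = 1/4.
Σ S·P over the event = 2·(3/16) + 6·(1/16) = 3/4.
E[S | T = 4] = (3/4) / (1/4) = 3.

3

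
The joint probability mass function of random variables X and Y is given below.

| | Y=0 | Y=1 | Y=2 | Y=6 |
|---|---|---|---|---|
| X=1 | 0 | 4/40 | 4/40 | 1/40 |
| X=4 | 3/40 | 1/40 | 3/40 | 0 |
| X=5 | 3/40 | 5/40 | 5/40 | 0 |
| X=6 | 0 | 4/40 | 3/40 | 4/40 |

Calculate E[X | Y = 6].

5

P(Y = 6) = 1/8.
Σ X·P over the event = 1·(1/40) + 6·(4/40) = 5/8.
E[X | Y = 6] = (5/8) / (1/8) = 5.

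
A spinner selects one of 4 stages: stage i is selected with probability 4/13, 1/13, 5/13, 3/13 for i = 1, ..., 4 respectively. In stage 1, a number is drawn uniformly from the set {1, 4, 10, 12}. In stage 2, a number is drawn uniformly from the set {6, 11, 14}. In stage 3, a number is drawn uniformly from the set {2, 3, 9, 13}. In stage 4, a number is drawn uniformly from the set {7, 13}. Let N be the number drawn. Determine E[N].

1213/156

E[N | stage 1] = (1+4+10+12)/4 = 27/4.
E[N | stage 2] = (6+11+14)/3 = 31/3.
E[N | stage 3] = (2+3+9+13)/4 = 27/4.
E[N | stage 4] = (7+13)/2 = 10.
By the law of total expectation,
E[N] = (4/13)·(27/4) + (1/13)·(31/3) + (5/13)·(27/4) + (3/13)·(10) = 1213/156.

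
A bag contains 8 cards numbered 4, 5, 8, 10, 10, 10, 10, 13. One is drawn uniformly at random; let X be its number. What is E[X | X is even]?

P(X is even) = 3/4.
Σ over the event: 4·1/8 + 8·1/8 + 10·1/2 = 13/2.
E[X | X is even] = (13/2) / (3/4) = 26/3.

26/3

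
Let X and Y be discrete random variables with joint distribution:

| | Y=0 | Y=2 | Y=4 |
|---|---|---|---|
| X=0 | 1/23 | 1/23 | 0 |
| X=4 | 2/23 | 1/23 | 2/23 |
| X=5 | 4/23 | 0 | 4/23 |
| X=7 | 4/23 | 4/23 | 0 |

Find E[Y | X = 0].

1

P(X = 0) = 2/23.
Σ Y·P over the event = 0·(1/23) + 2·(1/23) = 2/23.
E[Y | X = 0] = (2/23) / (2/23) = 1.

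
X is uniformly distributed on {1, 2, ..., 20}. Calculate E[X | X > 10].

Given X > 10, X is equally likely to be any of {11, 12, 13, 14, 15, 16, 17, 18, 19, 20}.
E[X | X > 10] = (11 + 12 + 13 + 14 + 15 + 16 + 17 + 18 + 19 + 20) / 10 = 31/2.

31/2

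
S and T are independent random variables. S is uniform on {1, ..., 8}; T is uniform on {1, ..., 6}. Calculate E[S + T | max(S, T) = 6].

P(max(S, T) = 6) = 11/48.
Summing (S+T)·P(x,y) over outcomes with max(S, T) = 6 gives 17/8.
E[S + T | max(S, T) = 6] = (17/8) / (11/48) = 102/11.

102/11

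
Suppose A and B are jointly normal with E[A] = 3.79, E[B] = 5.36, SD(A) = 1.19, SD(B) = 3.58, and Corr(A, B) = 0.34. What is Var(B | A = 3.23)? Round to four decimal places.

11.3348

The conditional variance in a bivariate normal is σ_B²(1 − ρ²), independent of x.
Var(B | A=3.23) = (3.58)²·(1 − (0.34)²) = 12.8164·0.8844 = 11.3348.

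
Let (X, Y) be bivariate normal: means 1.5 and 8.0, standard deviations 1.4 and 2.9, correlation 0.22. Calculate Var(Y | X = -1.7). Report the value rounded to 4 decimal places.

8.0030

Var(Y | X=x) = (1 − ρ²)·σ_Y².
Var(Y | X=-1.7) = (2.9)²·(1 − (0.22)²) = 8.41·0.9516 = 8.0030.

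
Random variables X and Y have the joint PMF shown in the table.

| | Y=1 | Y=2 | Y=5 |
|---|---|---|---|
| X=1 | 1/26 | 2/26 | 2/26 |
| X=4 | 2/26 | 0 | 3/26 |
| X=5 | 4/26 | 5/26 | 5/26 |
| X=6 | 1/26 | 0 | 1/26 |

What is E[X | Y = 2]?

27/7

P(Y = 2) = 7/26.
Σ X·P over the event = 1·(2/26) + 5·(5/26) = 27/26.
E[X | Y = 2] = (27/26) / (7/26) = 27/7.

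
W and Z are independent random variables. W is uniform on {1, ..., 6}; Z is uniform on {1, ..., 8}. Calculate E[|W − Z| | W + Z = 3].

Outcomes with W + Z = 3: (1,2), (2,1), each with probability 1/48.
E[|W − Z| | W + Z = 3] = (1 + 1) / 2 = 1.

1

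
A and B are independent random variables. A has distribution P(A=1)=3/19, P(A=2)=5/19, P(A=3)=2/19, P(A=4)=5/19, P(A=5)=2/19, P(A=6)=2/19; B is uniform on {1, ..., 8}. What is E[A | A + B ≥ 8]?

P(A + B ≥ 8) = 10/19.
Summing A·P(x,y) over outcomes with A + B ≥ 8 gives 2.
E[A | A + B ≥ 8] = (2) / (10/19) = 19/5.

19/5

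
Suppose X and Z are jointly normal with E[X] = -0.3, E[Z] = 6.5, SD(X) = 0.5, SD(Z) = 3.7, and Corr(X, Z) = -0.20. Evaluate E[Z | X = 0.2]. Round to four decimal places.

E[Z | X=x] = μ_Z + ρ(σ_Z/σ_X)(x − μ_X) for jointly normal variables.
E[Z | X=0.2] = 6.5 + (-0.20)·(3.7/0.5)·(0.2 − (-0.3)) = 6.5 + (-1.48)·(0.5) = 5.7600.

5.7600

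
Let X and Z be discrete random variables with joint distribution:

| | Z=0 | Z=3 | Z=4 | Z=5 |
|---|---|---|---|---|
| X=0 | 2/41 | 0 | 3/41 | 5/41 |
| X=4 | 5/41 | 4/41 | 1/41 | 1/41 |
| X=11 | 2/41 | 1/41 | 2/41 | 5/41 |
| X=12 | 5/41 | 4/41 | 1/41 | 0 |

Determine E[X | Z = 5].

59/11

P(Z = 5) = 11/41.
Σ X·P over the event = 0·(5/41) + 4·(1/41) + 11·(5/41) = 59/41.
E[X | Z = 5] = (59/41) / (11/41) = 59/11.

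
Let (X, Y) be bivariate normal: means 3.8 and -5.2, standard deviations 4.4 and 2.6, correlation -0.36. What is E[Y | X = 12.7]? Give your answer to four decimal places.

-7.0933

For a bivariate normal, E[Y | X=x] = μ_Y + ρ·(σ_Y/σ_X)·(x − μ_X).
E[Y | X=12.7] = -5.2 + (-0.36)·(2.6/4.4)·(12.7 − (3.8)) = -5.2 + (-0.21273)·(8.9) = -7.0933.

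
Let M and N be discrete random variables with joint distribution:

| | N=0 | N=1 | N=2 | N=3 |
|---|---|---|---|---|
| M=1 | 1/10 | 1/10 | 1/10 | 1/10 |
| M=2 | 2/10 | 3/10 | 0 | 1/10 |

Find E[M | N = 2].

P(N = 2) = 1/10.
Summing M·P(M=x,N=y) over the conditioning event gives 1/10.
E[M | N = 2] = (1/10) / (1/10) = 1.

1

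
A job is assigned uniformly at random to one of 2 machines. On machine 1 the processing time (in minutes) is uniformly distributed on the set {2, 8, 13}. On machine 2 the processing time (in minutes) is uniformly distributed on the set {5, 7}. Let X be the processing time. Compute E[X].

E[X | machine 1] = (2+8+13)/3 = 23/3.
E[X | machine 2] = (5+7)/2 = 6.
E[X] = (1/2)·(23/3) + (1/2)·(6) = 41/6.

41/6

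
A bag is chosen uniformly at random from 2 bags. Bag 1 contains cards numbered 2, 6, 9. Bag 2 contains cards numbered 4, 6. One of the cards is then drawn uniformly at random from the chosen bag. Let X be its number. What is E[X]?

16/3

E[X | bag 1] = (2+6+9)/3 = 17/3.
E[X | bag 2] = (4+6)/2 = 5.
E[X] = (1/2)·(17/3) + (1/2)·(5) = 16/3.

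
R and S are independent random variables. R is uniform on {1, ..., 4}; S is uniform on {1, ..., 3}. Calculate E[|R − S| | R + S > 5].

1

Outcomes with R + S > 5: (3,3), (4,2), (4,3), each with probability 1/12.
E[|R − S| | R + S > 5] = (0 + 2 + 1) / 3 = 1.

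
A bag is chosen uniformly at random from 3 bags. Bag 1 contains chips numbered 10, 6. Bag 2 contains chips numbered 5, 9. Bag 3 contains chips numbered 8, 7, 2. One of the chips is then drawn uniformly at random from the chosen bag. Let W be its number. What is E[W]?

62/9

E[W | bag 1] = (10+6)/2 = 8.
E[W | bag 2] = (5+9)/2 = 7.
E[W | bag 3] = (8+7+2)/3 = 17/3.
E[W] = (1/3)·(8) + (1/3)·(7) + (1/3)·(17/3) = 62/9.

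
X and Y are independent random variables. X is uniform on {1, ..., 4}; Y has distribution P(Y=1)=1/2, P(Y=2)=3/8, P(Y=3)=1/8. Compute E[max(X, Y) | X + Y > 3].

P(X + Y > 3) = 21/32.
Summing max(X,Y)·P(x,y) over outcomes with X + Y > 3 gives 17/8.
E[max(X, Y) | X + Y > 3] = (17/8) / (21/32) = 68/21.

68/21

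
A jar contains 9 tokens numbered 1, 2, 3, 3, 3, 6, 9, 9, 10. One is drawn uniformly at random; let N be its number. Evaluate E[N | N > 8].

28/3

P(N > 8) = 1/3.
Σ over the event: 9·2/9 + 10·1/9 = 28/9.
E[N | N > 8] = (28/9) / (1/3) = 28/3.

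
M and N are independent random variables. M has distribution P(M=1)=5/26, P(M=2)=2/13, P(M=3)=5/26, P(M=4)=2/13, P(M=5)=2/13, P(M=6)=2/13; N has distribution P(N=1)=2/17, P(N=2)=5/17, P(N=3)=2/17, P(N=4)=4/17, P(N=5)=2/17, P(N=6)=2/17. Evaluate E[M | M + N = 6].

P(M + N = 6) = 32/221.
Summing M·P(x,y) over outcomes with M + N = 6 gives 96/221.
E[M | M + N = 6] = (96/221) / (32/221) = 3.

3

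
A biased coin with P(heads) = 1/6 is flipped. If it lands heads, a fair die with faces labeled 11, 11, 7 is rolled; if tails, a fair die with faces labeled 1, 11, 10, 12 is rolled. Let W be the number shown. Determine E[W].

313/36

E[W | heads] = (11+11+7)/3 = 29/3.
E[W | tails] = (1+11+10+12)/4 = 17/2.
By the law of total expectation,
E[W] = (1/6)·(29/3) + (5/6)·(17/2) = 313/36.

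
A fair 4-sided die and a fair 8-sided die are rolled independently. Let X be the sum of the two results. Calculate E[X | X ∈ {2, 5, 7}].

P(X ∈ {2, 5, 7}) = 9/32.
Σ over the event: 2·1/32 + 5·1/8 + 7·1/8 = 25/16.
E[X | X ∈ {2, 5, 7}] = (25/16) / (9/32) = 50/9.

50/9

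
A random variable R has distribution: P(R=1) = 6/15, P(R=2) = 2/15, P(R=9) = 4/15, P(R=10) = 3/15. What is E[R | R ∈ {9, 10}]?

66/7

P(R ∈ {9, 10}) = 7/15.
Σ over the event: 9·4/15 + 10·1/5 = 22/5.
E[R | R ∈ {9, 10}] = (22/5) / (7/15) = 66/7.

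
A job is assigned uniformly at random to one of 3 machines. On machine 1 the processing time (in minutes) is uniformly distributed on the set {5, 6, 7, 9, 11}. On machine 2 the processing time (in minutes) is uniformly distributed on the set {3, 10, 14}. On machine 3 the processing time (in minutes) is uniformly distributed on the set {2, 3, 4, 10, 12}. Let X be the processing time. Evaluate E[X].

E[X | machine 1] = (5+6+7+9+11)/5 = 38/5.
E[X | machine 2] = (3+10+14)/3 = 9.
E[X | machine 3] = (2+3+4+10+12)/5 = 31/5.
By the law of total expectation,
E[X] = (1/3)·(38/5) + (1/3)·(9) + (1/3)·(31/5) = 38/5.

38/5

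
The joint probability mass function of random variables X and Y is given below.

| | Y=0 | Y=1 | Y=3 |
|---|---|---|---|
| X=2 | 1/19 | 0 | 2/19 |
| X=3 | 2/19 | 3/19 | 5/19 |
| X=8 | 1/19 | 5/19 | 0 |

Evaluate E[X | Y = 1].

P(Y = 1) = 8/19.
Σ X·P over the event = 3·(3/19) + 8·(5/19) = 49/19.
E[X | Y = 1] = (49/19) / (8/19) = 49/8.

49/8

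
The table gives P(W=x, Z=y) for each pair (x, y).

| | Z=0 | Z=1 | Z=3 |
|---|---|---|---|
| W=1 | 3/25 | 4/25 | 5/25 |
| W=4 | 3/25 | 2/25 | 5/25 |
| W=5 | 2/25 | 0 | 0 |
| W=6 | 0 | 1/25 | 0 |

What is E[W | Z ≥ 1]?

43/17

P(Z ≥ 1) = 17/25.
Σ W·P over the event = 1·(4/25) + 1·(5/25) + 4·(2/25) + 4·(5/25) + 6·(1/25) = 43/25.
E[W | Z ≥ 1] = (43/25) / (17/25) = 43/17.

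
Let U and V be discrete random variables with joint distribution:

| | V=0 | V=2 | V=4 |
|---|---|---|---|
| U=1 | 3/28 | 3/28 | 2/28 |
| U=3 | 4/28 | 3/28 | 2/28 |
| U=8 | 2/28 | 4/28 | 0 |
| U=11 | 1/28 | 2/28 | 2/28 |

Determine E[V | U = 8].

P(U = 8) = 3/14.
Summing V·P(U=x,V=y) over the conditioning event gives 2/7.
E[V | U = 8] = (2/7) / (3/14) = 4/3.

4/3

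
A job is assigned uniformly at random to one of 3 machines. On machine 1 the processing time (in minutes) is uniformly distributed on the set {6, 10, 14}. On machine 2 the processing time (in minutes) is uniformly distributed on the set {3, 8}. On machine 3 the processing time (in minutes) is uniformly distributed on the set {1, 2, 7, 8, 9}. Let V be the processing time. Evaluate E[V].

E[V | machine 1] = (6+10+14)/3 = 10.
E[V | machine 2] = (3+8)/2 = 11/2.
E[V | machine 3] = (1+2+7+8+9)/5 = 27/5.
By the law of total expectation,
E[V] = (1/3)·(10) + (1/3)·(11/2) + (1/3)·(27/5) = 209/30.

209/30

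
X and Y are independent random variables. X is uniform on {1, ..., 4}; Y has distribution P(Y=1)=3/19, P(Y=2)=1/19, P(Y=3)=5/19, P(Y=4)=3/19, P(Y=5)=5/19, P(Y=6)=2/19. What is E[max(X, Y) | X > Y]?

P(X > Y) = 4/19.
Summing max(X,Y)·P(x,y) over outcomes with X > Y gives 27/38.
E[max(X, Y) | X > Y] = (27/38) / (4/19) = 27/8.

27/8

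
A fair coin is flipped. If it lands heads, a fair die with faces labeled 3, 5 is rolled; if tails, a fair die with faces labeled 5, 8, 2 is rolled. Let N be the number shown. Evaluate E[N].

E[N | heads] = (3+5)/2 = 4.
E[N | tails] = (5+8+2)/3 = 5.
E[N] = (1/2)·(4) + (1/2)·(5) = 9/2.

9/2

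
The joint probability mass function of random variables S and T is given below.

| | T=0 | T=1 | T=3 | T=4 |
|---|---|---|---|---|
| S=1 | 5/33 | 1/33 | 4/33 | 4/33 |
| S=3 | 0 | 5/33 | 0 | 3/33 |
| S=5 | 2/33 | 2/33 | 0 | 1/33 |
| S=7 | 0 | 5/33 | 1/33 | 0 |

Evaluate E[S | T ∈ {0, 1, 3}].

P(T ∈ {0, 1, 3}) = 25/33.
Σ S·P over the event = 1·(5/33) + 1·(1/33) + 1·(4/33) + 3·(5/33) + 5·(2/33) + 5·(2/33) + 7·(5/33) + 7·(1/33) = 29/11.
E[S | T ∈ {0, 1, 3}] = (29/11) / (25/33) = 87/25.

87/25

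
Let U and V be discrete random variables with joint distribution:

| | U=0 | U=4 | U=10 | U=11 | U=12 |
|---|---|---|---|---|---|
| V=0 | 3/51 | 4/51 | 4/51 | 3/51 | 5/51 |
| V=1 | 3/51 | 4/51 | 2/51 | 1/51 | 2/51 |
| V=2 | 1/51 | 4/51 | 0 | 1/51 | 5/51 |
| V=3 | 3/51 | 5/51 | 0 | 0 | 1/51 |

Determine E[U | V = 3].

P(V = 3) = 3/17.
Σ U·P over the event = 0·(3/51) + 4·(5/51) + 12·(1/51) = 32/51.
E[U | V = 3] = (32/51) / (3/17) = 32/9.

32/9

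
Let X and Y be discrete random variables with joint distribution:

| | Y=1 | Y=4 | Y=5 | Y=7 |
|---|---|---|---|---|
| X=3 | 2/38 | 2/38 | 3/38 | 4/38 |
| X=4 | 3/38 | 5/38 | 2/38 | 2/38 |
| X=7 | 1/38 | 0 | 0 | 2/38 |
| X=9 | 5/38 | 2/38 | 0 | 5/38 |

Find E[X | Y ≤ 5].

131/25

P(Y ≤ 5) = 25/38.
Summing X·P(X=x,Y=y) over the conditioning event gives 131/38.
E[X | Y ≤ 5] = (131/38) / (25/38) = 131/25.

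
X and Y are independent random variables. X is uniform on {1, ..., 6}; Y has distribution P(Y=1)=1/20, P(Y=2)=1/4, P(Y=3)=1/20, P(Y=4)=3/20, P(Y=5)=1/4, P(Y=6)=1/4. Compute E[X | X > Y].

188/39

P(X > Y) = 13/40.
Summing X·P(x,y) over outcomes with X > Y gives 47/30.
E[X | X > Y] = (47/30) / (13/40) = 188/39.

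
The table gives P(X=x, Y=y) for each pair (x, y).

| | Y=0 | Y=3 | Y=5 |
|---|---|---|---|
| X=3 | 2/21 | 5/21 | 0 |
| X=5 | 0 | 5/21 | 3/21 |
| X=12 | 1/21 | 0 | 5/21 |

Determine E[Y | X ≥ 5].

P(X ≥ 5) = 2/3.
Σ Y·P over the event = 3·(5/21) + 5·(3/21) + 0·(1/21) + 5·(5/21) = 55/21.
E[Y | X ≥ 5] = (55/21) / (2/3) = 55/14.

55/14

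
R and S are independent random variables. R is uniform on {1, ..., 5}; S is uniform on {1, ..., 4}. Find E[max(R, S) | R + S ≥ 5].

57/14

P(R + S ≥ 5) = 7/10.
Summing max(R,S)·P(x,y) over outcomes with R + S ≥ 5 gives 57/20.
E[max(R, S) | R + S ≥ 5] = (57/20) / (7/10) = 57/14.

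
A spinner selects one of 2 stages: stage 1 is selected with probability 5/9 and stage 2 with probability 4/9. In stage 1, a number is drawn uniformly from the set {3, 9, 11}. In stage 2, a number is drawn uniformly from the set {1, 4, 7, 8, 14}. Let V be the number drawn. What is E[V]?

983/135

E[V | stage 1] = (3+9+11)/3 = 23/3.
E[V | stage 2] = (1+4+7+8+14)/5 = 34/5.
By the law of total expectation,
E[V] = (5/9)·(23/3) + (4/9)·(34/5) = 983/135.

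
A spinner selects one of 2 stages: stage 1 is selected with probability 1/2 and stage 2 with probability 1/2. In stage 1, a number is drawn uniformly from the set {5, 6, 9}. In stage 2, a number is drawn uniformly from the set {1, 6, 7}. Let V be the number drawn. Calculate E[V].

E[V | stage 1] = (5+6+9)/3 = 20/3.
E[V | stage 2] = (1+6+7)/3 = 14/3.
By the law of total expectation,
E[V] = (1/2)·(20/3) + (1/2)·(14/3) = 17/3.

17/3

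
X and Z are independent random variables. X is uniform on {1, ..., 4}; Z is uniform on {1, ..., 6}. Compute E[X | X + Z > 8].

Outcomes with X + Z > 8: (3,6), (4,5), (4,6), each with probability 1/24.
E[X | X + Z > 8] = (3 + 4 + 4) / 3 = 11/3.

11/3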